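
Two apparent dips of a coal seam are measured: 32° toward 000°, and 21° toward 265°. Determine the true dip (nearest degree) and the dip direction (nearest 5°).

Represent each trace as a vector plunging at its apparent dip toward its trend (east-north-up frame): v₁ = (0.000, 0.848, -0.530), v₂ = (-0.930, -0.081, -0.358).
n = v₁ × v₂ = (-0.347, 0.493, 0.789) (taken with n_z > 0).
True dip = arccos(n_z / |n|) = arccos(0.7945) = 37.4°.
The horizontal component of n points toward azimuth atan2(n_x, n_y) = 325°, the dip direction.

true dip 37°, dip direction 325°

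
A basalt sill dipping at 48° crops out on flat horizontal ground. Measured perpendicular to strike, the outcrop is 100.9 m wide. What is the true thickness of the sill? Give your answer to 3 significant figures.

75.0 m

True thickness t = w · sin(dip) = 100.9 × sin 48°
t = 100.9 × 0.7431 = 74.983 m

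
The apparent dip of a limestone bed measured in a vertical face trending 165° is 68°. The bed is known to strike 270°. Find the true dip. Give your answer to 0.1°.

68.7°

β = acute angle between strike 270° and section 165° = 75°.
tan δ = tan α / sin β = tan 68° / sin 75° = 2.4751 / 0.9659 = 2.5624
true dip = arctan 2.5624 = 68.68°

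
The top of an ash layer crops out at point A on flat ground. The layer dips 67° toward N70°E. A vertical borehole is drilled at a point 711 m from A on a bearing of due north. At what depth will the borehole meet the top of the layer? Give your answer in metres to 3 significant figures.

The hole lies 70° from the dip direction, so the down-dip offset is 711 × cos 70° = 243.18 m.
Depth = down-dip offset × tan(dip) = 243.18 × tan 67° = 243.18 × 2.3559
Depth = 572.89 m

573 m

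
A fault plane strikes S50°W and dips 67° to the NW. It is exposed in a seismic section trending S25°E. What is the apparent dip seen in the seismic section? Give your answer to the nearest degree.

66°

Angle between strike (S50°W) and section (S25°E): β = 75°.
tan(apparent dip) = tan 67° · sin 75° = 2.2756
apparent dip = arctan 2.2756 = 66.28°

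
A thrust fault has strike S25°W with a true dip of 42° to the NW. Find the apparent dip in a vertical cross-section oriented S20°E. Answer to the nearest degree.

32°

Angle between strike (S25°W) and section (S20°E): β = 45°.
tan α = tan 42° × sin 45° = 0.9004 × 0.7071 = 0.6367
apparent dip = arctan 0.6367 = 32.48°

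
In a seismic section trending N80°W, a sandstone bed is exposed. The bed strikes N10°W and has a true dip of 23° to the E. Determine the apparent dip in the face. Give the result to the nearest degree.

The section lies 70° from the strike.
tan α = tan 23° × sin 70° = 0.4245 × 0.9397 = 0.3989
α = arctan(0.3989) = 21.75°

22°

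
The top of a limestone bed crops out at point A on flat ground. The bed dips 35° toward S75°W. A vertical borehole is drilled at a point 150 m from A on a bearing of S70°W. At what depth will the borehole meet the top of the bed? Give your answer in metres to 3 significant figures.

105 m

The hole lies 5° from the dip direction, so the down-dip offset is 150 × cos 5° = 149.43 m.
Depth = down-dip offset × tan(dip) = 149.43 × tan 35° = 149.43 × 0.7002
Depth = 104.63 m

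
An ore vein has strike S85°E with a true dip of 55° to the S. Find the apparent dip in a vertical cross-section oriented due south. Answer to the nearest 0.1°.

54.9°

The section lies 85° from the strike.
tan α = tan 55° × sin 85° = 1.4281 × 0.9962 = 1.4227
α = arctan(1.4227) = 54.90°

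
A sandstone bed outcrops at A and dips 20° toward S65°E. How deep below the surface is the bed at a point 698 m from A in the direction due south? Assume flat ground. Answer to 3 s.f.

107 m

The hole lies 65° from the dip direction, so the down-dip offset is 698 × cos 65° = 294.99 m.
Depth = down-dip offset × tan(dip) = 294.99 × tan 20° = 294.99 × 0.3640
Depth = 107.37 m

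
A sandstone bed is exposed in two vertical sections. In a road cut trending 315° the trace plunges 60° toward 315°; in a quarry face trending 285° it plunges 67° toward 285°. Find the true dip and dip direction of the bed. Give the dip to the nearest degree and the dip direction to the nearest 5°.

The two traces are lines in the plane: v₁ = (sin 315°·cos 60°, cos 315°·cos 60°, −sin 60°), v₂ = (sin 285°·cos 67°, cos 285°·cos 67°, −sin 67°).
n = v₁ × v₂ = (-0.238, 0.001, 0.098) (taken with n_z > 0).
tan δ = √(n_x²+n_y²)/n_z = 0.238/0.098, so δ = 67.7°.
The horizontal component of n points toward azimuth atan2(n_x, n_y) = 270°, the dip direction.

true dip 68°, dip direction 270°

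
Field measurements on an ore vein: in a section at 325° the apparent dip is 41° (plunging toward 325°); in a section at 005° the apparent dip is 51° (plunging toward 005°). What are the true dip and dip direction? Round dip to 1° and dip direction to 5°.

The two traces are lines in the plane: v₁ = (sin 325°·cos 41°, cos 325°·cos 41°, −sin 41°), v₂ = (sin 5°·cos 51°, cos 5°·cos 51°, −sin 51°).
The plane normal is n = v₁ × v₂ ∝ (0.069, 0.372, 0.305).
Dip δ = arctan(|n_h|/n_z) = arctan(0.379/0.305) = 51.1°.
Dip direction = azimuth of (n_x, n_y) = atan2(0.069, 0.372) = 11°.

true dip 51°, dip direction 010°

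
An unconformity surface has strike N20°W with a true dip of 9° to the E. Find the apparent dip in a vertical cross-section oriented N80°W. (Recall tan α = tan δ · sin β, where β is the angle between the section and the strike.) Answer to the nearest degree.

8°

The section lies 60° from the strike.
tan(apparent dip) = tan 9° · sin 60° = 0.1372
α = arctan(0.1372) = 7.81°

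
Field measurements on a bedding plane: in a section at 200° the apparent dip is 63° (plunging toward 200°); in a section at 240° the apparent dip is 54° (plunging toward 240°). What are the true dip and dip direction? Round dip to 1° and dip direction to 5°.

Each apparent-dip line lies in the plane. As unit vectors (x east, y north, z up), v₁ plunges 63°→200° and v₂ plunges 54°→240°.
The plane normal is n = v₁ × v₂ ∝ (-0.083, -0.328, 0.172).
True dip = arccos(n_z / |n|) = arccos(0.4522) = 63.1°.
The horizontal component of n points toward azimuth atan2(n_x, n_y) = 194°, the dip direction.

true dip 63°, dip direction 195°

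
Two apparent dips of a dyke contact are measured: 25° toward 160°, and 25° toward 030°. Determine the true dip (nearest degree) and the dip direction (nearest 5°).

Represent each trace as a vector plunging at its apparent dip toward its trend (east-north-up frame): v₁ = (0.310, -0.852, -0.423), v₂ = (0.453, 0.785, -0.423).
The plane normal is n = v₁ × v₂ ∝ (0.692, -0.061, 0.629).
Dip δ = arctan(|n_h|/n_z) = arctan(0.694/0.629) = 47.8°.
Dip direction = atan2(0.692, -0.061) = 95° (azimuth of n's horizontal projection).

true dip 48°, dip direction 095°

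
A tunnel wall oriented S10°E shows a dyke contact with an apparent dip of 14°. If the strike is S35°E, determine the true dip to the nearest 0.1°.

The section is 25° from the strike.
tan δ = tan α / sin β = tan 14° / sin 25° = 0.2493 / 0.4226 = 0.5900
true dip = arctan 0.5900 = 30.54°

30.5°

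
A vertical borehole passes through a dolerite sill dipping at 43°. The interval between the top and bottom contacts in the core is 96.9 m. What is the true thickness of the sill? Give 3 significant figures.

True thickness t = h · cos(dip) = 96.9 × cos 43°
t = 96.9 × 0.7314 = 70.868 m

70.9 m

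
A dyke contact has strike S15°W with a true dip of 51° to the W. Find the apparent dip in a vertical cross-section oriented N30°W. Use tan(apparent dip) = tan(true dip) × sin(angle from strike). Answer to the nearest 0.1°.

41.1°

Angle between strike (S15°W) and section (N30°W): β = 45°.
tan(apparent dip) = tan 51° · sin 45° = 0.8732
α = arctan(0.8732) = 41.13°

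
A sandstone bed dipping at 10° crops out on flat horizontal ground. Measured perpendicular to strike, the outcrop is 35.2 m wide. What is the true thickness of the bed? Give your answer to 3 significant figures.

True thickness t = w · sin(dip) = 35.2 × sin 10°
t = 35.2 × 0.1736 = 6.112 m

6.11 m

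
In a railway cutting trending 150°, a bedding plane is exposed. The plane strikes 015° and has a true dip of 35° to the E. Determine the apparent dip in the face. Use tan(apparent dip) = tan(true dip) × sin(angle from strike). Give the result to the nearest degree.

Angle between strike (015°) and section (150°): β = 45°.
tan(apparent dip) = tan 35° · sin 45° = 0.4951
apparent dip = arctan 0.4951 = 26.34°

26°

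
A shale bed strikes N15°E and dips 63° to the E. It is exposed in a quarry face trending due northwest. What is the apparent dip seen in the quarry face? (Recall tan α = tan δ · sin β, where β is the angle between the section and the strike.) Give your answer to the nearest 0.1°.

59.5°

Angle between strike (N15°E) and section (due northwest): β = 60°.
tan α = tan 63° × sin 60° = 1.9626 × 0.8660 = 1.6997
α = arctan(1.6997) = 59.53°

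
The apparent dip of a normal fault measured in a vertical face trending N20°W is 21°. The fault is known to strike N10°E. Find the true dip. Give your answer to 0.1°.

37.5°

The section is 30° from the strike.
tan δ = tan α / sin β = tan 21° / sin 30° = 0.3839 / 0.5000 = 0.7677
true dip = arctan 0.7677 = 37.51°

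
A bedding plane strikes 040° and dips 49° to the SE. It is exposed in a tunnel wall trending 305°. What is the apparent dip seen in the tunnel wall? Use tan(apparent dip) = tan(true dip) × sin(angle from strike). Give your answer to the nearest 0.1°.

48.9°

The strike is 040° and the section trends 305°; the acute angle between them is β = 85°.
tan α = tan 49° × sin 85° = 1.1504 × 0.9962 = 1.1460
α = arctan(1.1460) = 48.89°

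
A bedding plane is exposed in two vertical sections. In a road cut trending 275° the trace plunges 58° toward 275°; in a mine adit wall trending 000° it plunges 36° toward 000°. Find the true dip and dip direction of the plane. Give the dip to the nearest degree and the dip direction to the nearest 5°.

Represent each trace as a vector plunging at its apparent dip toward its trend (east-north-up frame): v₁ = (-0.528, 0.046, -0.848), v₂ = (0.000, 0.809, -0.588).
The plane normal is n = v₁ × v₂ ∝ (-0.659, 0.310, 0.427).
Dip δ = arctan(|n_h|/n_z) = arctan(0.728/0.427) = 59.6°.
Dip direction = atan2(-0.659, 0.310) = 295° (azimuth of n's horizontal projection).

true dip 60°, dip direction 295°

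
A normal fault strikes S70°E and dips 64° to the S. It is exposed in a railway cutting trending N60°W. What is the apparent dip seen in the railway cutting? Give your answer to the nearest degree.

20°

Angle between strike (S70°E) and section (N60°W): β = 10°.
tan α = tan 64° × sin 10° = 2.0503 × 0.1736 = 0.3560
apparent dip = arctan 0.3560 = 19.60°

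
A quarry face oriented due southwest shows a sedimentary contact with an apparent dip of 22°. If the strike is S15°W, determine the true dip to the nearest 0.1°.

38.9°

β = acute angle between strike S15°W and section due southwest = 30°.
tan(true dip) = tan 22° / sin 30° = 0.8081
true dip = arctan 0.8081 = 38.94°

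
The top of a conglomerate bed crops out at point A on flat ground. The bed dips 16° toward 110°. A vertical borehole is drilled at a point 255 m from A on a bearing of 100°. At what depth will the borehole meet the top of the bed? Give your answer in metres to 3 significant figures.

72.0 m

The hole lies 10° from the dip direction, so the down-dip offset is 255 × cos 10° = 251.13 m.
Depth = down-dip offset × tan(dip) = 251.13 × tan 16° = 251.13 × 0.2867
Depth = 72.01 m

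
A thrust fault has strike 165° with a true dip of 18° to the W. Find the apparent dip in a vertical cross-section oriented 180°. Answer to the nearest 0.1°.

4.8°

The section lies 15° from the strike.
tan α = tan 18° × sin 15° = 0.3249 × 0.2588 = 0.0841
apparent dip = arctan 0.0841 = 4.81°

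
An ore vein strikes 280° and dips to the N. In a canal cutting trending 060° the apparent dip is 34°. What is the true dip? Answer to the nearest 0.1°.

The section is 40° from the strike.
tan δ = tan α / sin β = tan 34° / sin 40° = 0.6745 / 0.6428 = 1.0493
δ = arctan(1.0493) = 46.38°

46.4°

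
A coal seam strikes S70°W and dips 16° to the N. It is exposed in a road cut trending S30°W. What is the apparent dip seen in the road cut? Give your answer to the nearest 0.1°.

10.4°

The section lies 40° from the strike.
tan(apparent dip) = tan 16° · sin 40° = 0.1843
apparent dip = arctan 0.1843 = 10.44°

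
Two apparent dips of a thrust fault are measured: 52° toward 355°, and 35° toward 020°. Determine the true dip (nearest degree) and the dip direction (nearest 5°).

true dip 59°, dip direction 315°

Represent each trace as a vector plunging at its apparent dip toward its trend (east-north-up frame): v₁ = (-0.054, 0.613, -0.788), v₂ = (0.280, 0.770, -0.574).
Cross product v₁ × v₂ gives the pole to the plane: n ∝ (-0.255, 0.252, 0.213).
True dip = arccos(n_z / |n|) = arccos(0.5115) = 59.2°.
The horizontal component of n points toward azimuth atan2(n_x, n_y) = 315°, the dip direction.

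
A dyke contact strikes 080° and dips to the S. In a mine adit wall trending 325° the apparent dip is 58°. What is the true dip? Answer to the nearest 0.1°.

β = acute angle between strike 080° and section 325° = 65°.
tan δ = tan α / sin β = tan 58° / sin 65° = 1.6003 / 0.9063 = 1.7658
δ = arctan(1.7658) = 60.48°

60.5°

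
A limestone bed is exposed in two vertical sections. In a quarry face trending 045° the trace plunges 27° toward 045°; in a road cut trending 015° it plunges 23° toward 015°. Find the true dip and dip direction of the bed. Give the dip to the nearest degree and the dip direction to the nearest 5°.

true dip 27°, dip direction 050°

Represent each trace as a vector plunging at its apparent dip toward its trend (east-north-up frame): v₁ = (0.630, 0.630, -0.454), v₂ = (0.238, 0.889, -0.391).
Cross product v₁ × v₂ gives the pole to the plane: n ∝ (0.157, 0.138, 0.410).
tan δ = √(n_x²+n_y²)/n_z = 0.209/0.410, so δ = 27.1°.
Dip direction = atan2(0.157, 0.138) = 49° (azimuth of n's horizontal projection).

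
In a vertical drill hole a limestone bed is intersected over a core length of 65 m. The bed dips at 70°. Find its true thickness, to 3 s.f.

22.2 m

True thickness t = h · cos(dip) = 65 × cos 70°
t = 65 × 0.3420 = 22.231 m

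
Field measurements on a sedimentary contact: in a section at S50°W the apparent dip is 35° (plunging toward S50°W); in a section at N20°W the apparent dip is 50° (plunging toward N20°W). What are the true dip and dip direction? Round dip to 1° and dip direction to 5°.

Each apparent-dip line lies in the plane. As unit vectors (x east, y north, z up), v₁ plunges 35°→S50°W and v₂ plunges 50°→N20°W.
n = v₁ × v₂ = (-0.750, 0.355, 0.495) (taken with n_z > 0).
Dip δ = arctan(|n_h|/n_z) = arctan(0.829/0.495) = 59.2°.
Dip direction = atan2(-0.750, 0.355) = 295° (azimuth of n's horizontal projection).

true dip 59°, dip direction 295°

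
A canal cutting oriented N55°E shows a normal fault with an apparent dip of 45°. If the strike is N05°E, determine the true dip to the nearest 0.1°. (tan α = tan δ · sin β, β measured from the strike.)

52.5°

β = acute angle between strike N05°E and section N55°E = 50°.
tan(true dip) = tan 45° / sin 50° = 1.3054
δ = arctan(1.3054) = 52.55°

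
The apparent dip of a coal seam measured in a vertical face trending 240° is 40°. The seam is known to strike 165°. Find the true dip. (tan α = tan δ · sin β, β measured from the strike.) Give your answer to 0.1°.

The section is 75° from the strike.
tan δ = tan α / sin β = tan 40° / sin 75° = 0.8391 / 0.9659 = 0.8687
δ = arctan(0.8687) = 40.98°

41.0°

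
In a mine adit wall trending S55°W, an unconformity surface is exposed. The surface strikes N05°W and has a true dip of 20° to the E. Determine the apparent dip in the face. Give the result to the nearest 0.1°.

17.5°

The strike is N05°W and the section trends S55°W; the acute angle between them is β = 60°.
tan α = tan 20° × sin 60° = 0.3640 × 0.8660 = 0.3152
α = arctan(0.3152) = 17.50°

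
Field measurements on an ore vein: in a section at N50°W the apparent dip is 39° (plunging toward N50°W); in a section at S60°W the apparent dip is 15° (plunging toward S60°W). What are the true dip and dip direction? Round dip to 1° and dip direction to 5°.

true dip 39°, dip direction 310°

Represent each trace as a vector plunging at its apparent dip toward its trend (east-north-up frame): v₁ = (-0.595, 0.500, -0.629), v₂ = (-0.837, -0.483, -0.259).
The plane normal is n = v₁ × v₂ ∝ (-0.433, 0.372, 0.705).
tan δ = √(n_x²+n_y²)/n_z = 0.571/0.705, so δ = 39.0°.
Dip direction = atan2(-0.433, 0.372) = 311° (azimuth of n's horizontal projection).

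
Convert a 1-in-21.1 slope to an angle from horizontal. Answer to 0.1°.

tan θ = 1/21.1 = 0.0474
θ = arctan(0.0474) = 2.71°

2.7°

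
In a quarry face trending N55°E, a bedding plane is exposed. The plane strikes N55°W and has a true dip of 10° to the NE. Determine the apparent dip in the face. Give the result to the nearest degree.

The section lies 70° from the strike.
tan α = tan 10° × sin 70° = 0.1763 × 0.9397 = 0.1657
α = arctan(0.1657) = 9.41°

9°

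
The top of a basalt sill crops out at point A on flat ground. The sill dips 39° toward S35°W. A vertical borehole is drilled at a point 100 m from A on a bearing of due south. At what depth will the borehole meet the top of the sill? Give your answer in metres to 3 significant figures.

The hole lies 35° from the dip direction, so the down-dip offset is 100 × cos 35° = 81.92 m.
Depth = down-dip offset × tan(dip) = 81.92 × tan 39° = 81.92 × 0.8098
Depth = 66.33 m

66.3 m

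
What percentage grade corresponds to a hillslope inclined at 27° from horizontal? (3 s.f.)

51.0%

grade % = 100 × tan 27° = 100 × 0.5095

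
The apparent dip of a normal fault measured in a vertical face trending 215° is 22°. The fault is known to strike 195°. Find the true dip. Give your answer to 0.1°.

β = acute angle between strike 195° and section 215° = 20°.
tan(true dip) = tan 22° / sin 20° = 1.1813
δ = arctan(1.1813) = 49.75°

49.8°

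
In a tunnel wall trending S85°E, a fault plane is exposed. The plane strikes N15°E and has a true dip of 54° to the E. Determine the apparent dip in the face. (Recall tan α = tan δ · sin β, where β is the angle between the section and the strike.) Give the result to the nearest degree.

54°

The section lies 80° from the strike.
tan α = tan 54° × sin 80° = 1.3764 × 0.9848 = 1.3555
apparent dip = arctan 1.3555 = 53.58°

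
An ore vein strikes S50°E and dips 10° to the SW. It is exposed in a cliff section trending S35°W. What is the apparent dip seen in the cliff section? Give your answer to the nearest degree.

10°

Angle between strike (S50°E) and section (S35°W): β = 85°.
tan α = tan 10° × sin 85° = 0.1763 × 0.9962 = 0.1757
α = arctan(0.1757) = 9.96°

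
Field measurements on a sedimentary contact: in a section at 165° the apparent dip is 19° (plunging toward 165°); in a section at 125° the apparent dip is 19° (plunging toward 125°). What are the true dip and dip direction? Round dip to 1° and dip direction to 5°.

true dip 20°, dip direction 145°

Represent each trace as a vector plunging at its apparent dip toward its trend (east-north-up frame): v₁ = (0.245, -0.913, -0.326), v₂ = (0.775, -0.542, -0.326).
Cross product v₁ × v₂ gives the pole to the plane: n ∝ (0.121, -0.172, 0.575).
True dip = arccos(n_z / |n|) = arccos(0.9389) = 20.1°.
Dip direction = azimuth of (n_x, n_y) = atan2(0.121, -0.172) = 145°.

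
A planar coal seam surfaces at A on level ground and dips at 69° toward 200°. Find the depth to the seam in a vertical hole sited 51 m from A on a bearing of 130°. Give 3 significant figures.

45.4 m

The hole lies 70° from the dip direction, so the down-dip offset is 51 × cos 70° = 17.44 m.
Depth = down-dip offset × tan(dip) = 17.44 × tan 69° = 17.44 × 2.6051
Depth = 45.44 m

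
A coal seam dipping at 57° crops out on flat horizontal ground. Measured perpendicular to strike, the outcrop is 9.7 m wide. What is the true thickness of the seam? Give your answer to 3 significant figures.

8.14 m

True thickness t = w · sin(dip) = 9.7 × sin 57°
t = 9.7 × 0.8387 = 8.135 m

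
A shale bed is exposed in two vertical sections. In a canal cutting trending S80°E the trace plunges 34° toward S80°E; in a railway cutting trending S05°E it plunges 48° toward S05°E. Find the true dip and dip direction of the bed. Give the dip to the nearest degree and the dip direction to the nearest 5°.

Each apparent-dip line lies in the plane. As unit vectors (x east, y north, z up), v₁ plunges 34°→S80°E and v₂ plunges 48°→S05°E.
n = v₁ × v₂ = (0.266, -0.574, 0.536) (taken with n_z > 0).
tan δ = √(n_x²+n_y²)/n_z = 0.633/0.536, so δ = 49.7°.
Dip direction = atan2(0.266, -0.574) = 155° (azimuth of n's horizontal projection).

true dip 50°, dip direction 155°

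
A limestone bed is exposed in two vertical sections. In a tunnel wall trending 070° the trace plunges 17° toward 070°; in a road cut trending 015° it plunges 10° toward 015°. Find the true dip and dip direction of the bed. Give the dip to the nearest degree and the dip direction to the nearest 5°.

Each apparent-dip line lies in the plane. As unit vectors (x east, y north, z up), v₁ plunges 17°→070° and v₂ plunges 10°→015°.
Cross product v₁ × v₂ gives the pole to the plane: n ∝ (0.221, 0.082, 0.771).
tan δ = √(n_x²+n_y²)/n_z = 0.236/0.771, so δ = 17.0°.
Dip direction = azimuth of (n_x, n_y) = atan2(0.221, 0.082) = 70°.

true dip 17°, dip direction 070°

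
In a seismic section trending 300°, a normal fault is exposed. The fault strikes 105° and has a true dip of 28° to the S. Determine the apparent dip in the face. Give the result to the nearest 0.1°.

7.8°

The strike is 105° and the section trends 300°; the acute angle between them is β = 15°.
tan α = tan 28° × sin 15° = 0.5317 × 0.2588 = 0.1376
apparent dip = arctan 0.1376 = 7.84°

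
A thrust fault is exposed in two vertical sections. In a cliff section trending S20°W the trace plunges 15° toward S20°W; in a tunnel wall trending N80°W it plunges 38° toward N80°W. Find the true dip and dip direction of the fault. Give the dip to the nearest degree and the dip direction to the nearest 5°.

true dip 38°, dip direction 270°

Represent each trace as a vector plunging at its apparent dip toward its trend (east-north-up frame): v₁ = (-0.330, -0.908, -0.259), v₂ = (-0.776, 0.137, -0.616).
n = v₁ × v₂ = (-0.594, 0.003, 0.750) (taken with n_z > 0).
True dip = arccos(n_z / |n|) = arccos(0.7836) = 38.4°.
Dip direction = atan2(-0.594, 0.003) = 270° (azimuth of n's horizontal projection).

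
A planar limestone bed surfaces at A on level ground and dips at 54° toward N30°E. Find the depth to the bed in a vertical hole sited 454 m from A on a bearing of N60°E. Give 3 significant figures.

The hole lies 30° from the dip direction, so the down-dip offset is 454 × cos 30° = 393.18 m.
Depth = down-dip offset × tan(dip) = 393.18 × tan 54° = 393.18 × 1.3764
Depth = 541.16 m

541 m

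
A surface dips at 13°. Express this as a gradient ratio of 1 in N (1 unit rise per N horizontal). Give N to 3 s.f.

1 in 4.33

1 : N means tan θ = 1/N, so N = 1/tan 13° = 1/0.2309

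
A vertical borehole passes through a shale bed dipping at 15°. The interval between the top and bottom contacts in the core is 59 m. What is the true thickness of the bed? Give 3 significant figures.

57.0 m

True thickness t = h · cos(dip) = 59 × cos 15°
t = 59 × 0.9659 = 56.990 m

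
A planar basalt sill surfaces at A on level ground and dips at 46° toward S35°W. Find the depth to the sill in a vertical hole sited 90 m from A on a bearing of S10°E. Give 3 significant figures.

65.9 m

The hole lies 45° from the dip direction, so the down-dip offset is 90 × cos 45° = 63.64 m.
Depth = down-dip offset × tan(dip) = 63.64 × tan 46° = 63.64 × 1.0355
Depth = 65.90 m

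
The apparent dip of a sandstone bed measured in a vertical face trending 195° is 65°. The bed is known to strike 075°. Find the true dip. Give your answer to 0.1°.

β = acute angle between strike 075° and section 195° = 60°.
tan δ = tan α / sin β = tan 65° / sin 60° = 2.1445 / 0.8660 = 2.4763
δ = arctan(2.4763) = 68.01°

68.0°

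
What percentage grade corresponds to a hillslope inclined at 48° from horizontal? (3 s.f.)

111%

grade % = 100 × tan 48° = 100 × 1.1106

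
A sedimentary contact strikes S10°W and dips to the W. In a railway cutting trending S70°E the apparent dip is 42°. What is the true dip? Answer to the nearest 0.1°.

42.4°

β = acute angle between strike S10°W and section S70°E = 80°.
tan δ = tan α / sin β = tan 42° / sin 80° = 0.9004 / 0.9848 = 0.9143
δ = arctan(0.9143) = 42.44°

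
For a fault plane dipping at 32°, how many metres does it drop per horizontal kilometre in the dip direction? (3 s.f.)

625 m

drop per km = 1000 × tan 32° = 1000 × 0.6249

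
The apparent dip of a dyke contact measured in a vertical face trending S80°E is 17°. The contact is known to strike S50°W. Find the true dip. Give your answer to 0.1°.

The section is 50° from the strike.
tan(true dip) = tan 17° / sin 50° = 0.3991
true dip = arctan 0.3991 = 21.76°

21.8°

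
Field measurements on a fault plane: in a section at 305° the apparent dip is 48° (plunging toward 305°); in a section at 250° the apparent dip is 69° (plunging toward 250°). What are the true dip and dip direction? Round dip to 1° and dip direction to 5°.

The two traces are lines in the plane: v₁ = (sin 305°·cos 48°, cos 305°·cos 48°, −sin 48°), v₂ = (sin 250°·cos 69°, cos 250°·cos 69°, −sin 69°).
Cross product v₁ × v₂ gives the pole to the plane: n ∝ (-0.449, -0.261, 0.196).
Dip δ = arctan(|n_h|/n_z) = arctan(0.520/0.196) = 69.3°.
Dip direction = atan2(-0.449, -0.261) = 240° (azimuth of n's horizontal projection).

true dip 69°, dip direction 240°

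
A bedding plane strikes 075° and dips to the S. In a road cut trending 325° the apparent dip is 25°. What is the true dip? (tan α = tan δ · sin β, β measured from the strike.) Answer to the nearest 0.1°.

β = acute angle between strike 075° and section 325° = 70°.
tan δ = tan α / sin β = tan 25° / sin 70° = 0.4663 / 0.9397 = 0.4962
true dip = arctan 0.4962 = 26.39°

26.4°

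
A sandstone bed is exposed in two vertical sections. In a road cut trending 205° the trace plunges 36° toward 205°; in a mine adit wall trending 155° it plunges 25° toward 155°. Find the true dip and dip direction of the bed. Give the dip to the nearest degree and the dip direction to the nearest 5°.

true dip 36°, dip direction 205°

Each apparent-dip line lies in the plane. As unit vectors (x east, y north, z up), v₁ plunges 36°→205° and v₂ plunges 25°→155°.
n = v₁ × v₂ = (-0.173, -0.370, 0.562) (taken with n_z > 0).
True dip = arccos(n_z / |n|) = arccos(0.8090) = 36.0°.
Dip direction = azimuth of (n_x, n_y) = atan2(-0.173, -0.370) = 205°.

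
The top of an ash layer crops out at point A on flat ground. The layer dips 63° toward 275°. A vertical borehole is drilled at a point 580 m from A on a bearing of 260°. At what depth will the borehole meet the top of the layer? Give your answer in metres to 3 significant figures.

The hole lies 15° from the dip direction, so the down-dip offset is 580 × cos 15° = 560.24 m.
Depth = down-dip offset × tan(dip) = 560.24 × tan 63° = 560.24 × 1.9626
Depth = 1099.53 m

1100 m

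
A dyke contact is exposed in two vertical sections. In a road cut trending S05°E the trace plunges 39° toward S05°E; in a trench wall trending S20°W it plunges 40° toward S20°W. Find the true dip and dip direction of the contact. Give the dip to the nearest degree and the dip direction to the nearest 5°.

Each apparent-dip line lies in the plane. As unit vectors (x east, y north, z up), v₁ plunges 39°→S05°E and v₂ plunges 40°→S20°W.
Cross product v₁ × v₂ gives the pole to the plane: n ∝ (-0.045, -0.208, 0.252).
True dip = arccos(n_z / |n|) = arccos(0.7630) = 40.3°.
Dip direction = azimuth of (n_x, n_y) = atan2(-0.045, -0.208) = 192°.

true dip 40°, dip direction 190°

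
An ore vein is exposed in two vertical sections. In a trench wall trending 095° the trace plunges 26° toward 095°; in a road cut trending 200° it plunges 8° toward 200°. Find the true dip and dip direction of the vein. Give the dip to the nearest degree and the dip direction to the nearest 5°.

true dip 29°, dip direction 125°

Each apparent-dip line lies in the plane. As unit vectors (x east, y north, z up), v₁ plunges 26°→095° and v₂ plunges 8°→200°.
The plane normal is n = v₁ × v₂ ∝ (0.397, -0.273, 0.860).
True dip = arccos(n_z / |n|) = arccos(0.8723) = 29.3°.
Dip direction = atan2(0.397, -0.273) = 125° (azimuth of n's horizontal projection).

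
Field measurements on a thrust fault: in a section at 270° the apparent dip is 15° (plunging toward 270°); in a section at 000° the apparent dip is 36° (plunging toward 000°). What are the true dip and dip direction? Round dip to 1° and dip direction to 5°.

true dip 38°, dip direction 340°

Represent each trace as a vector plunging at its apparent dip toward its trend (east-north-up frame): v₁ = (-0.966, -0.000, -0.259), v₂ = (0.000, 0.809, -0.588).
Cross product v₁ × v₂ gives the pole to the plane: n ∝ (-0.209, 0.568, 0.781).
Dip δ = arctan(|n_h|/n_z) = arctan(0.605/0.781) = 37.8°.
Dip direction = azimuth of (n_x, n_y) = atan2(-0.209, 0.568) = 340°.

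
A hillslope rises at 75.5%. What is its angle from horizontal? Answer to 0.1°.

37.1°

tan θ = 75.5/100 = 0.7550
θ = arctan(0.7550) = 37.05°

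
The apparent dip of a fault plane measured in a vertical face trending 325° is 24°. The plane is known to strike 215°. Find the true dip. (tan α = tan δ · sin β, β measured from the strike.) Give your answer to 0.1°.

β = acute angle between strike 215° and section 325° = 70°.
tan δ = tan α / sin β = tan 24° / sin 70° = 0.4452 / 0.9397 = 0.4738
δ = arctan(0.4738) = 25.35°

25.4°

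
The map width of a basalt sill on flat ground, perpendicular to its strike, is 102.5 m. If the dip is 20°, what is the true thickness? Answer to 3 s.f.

True thickness t = w · sin(dip) = 102.5 × sin 20°
t = 102.5 × 0.3420 = 35.057 m

35.1 m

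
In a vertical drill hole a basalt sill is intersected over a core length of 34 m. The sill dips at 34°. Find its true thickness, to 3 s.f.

True thickness t = h · cos(dip) = 34 × cos 34°
t = 34 × 0.8290 = 28.187 m

28.2 m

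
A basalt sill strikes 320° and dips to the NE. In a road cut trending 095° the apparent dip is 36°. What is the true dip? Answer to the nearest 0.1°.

45.8°

The section is 45° from the strike.
tan δ = tan α / sin β = tan 36° / sin 45° = 0.7265 / 0.7071 = 1.0275
δ = arctan(1.0275) = 45.78°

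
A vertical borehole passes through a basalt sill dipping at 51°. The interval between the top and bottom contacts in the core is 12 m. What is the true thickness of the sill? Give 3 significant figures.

True thickness t = h · cos(dip) = 12 × cos 51°
t = 12 × 0.6293 = 7.552 m

7.55 m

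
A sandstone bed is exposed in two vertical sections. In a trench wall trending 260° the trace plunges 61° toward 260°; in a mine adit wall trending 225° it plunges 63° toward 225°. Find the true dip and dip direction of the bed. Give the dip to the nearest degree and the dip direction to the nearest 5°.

The two traces are lines in the plane: v₁ = (sin 260°·cos 61°, cos 260°·cos 61°, −sin 61°), v₂ = (sin 225°·cos 63°, cos 225°·cos 63°, −sin 63°).
Cross product v₁ × v₂ gives the pole to the plane: n ∝ (-0.206, -0.145, 0.126).
Dip δ = arctan(|n_h|/n_z) = arctan(0.252/0.126) = 63.3°.
The horizontal component of n points toward azimuth atan2(n_x, n_y) = 235°, the dip direction.

true dip 63°, dip direction 235°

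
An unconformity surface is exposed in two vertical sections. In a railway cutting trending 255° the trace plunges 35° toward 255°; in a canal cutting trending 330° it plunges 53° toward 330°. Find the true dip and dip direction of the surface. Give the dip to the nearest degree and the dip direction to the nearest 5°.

true dip 54°, dip direction 315°

The two traces are lines in the plane: v₁ = (sin 255°·cos 35°, cos 255°·cos 35°, −sin 35°), v₂ = (sin 330°·cos 53°, cos 330°·cos 53°, −sin 53°).
Cross product v₁ × v₂ gives the pole to the plane: n ∝ (-0.468, 0.459, 0.476).
True dip = arccos(n_z / |n|) = arccos(0.5875) = 54.0°.
Dip direction = azimuth of (n_x, n_y) = atan2(-0.468, 0.459) = 314°.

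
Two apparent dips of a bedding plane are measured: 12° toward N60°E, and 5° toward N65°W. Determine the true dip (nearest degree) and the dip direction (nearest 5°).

Each apparent-dip line lies in the plane. As unit vectors (x east, y north, z up), v₁ plunges 12°→N60°E and v₂ plunges 5°→N65°W.
The plane normal is n = v₁ × v₂ ∝ (0.045, 0.262, 0.798).
True dip = arccos(n_z / |n|) = arccos(0.9489) = 18.4°.
Dip direction = atan2(0.045, 0.262) = 10° (azimuth of n's horizontal projection).

true dip 18°, dip direction 010°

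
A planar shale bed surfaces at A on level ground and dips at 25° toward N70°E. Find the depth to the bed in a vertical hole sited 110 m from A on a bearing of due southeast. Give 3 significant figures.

The hole lies 65° from the dip direction, so the down-dip offset is 110 × cos 65° = 46.49 m.
Depth = down-dip offset × tan(dip) = 46.49 × tan 25° = 46.49 × 0.4663
Depth = 21.68 m

21.7 m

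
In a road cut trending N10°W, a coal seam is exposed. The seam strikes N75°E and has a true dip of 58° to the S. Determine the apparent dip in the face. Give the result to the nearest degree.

58°

The section lies 85° from the strike.
tan(apparent dip) = tan 58° · sin 85° = 1.5942
apparent dip = arctan 1.5942 = 57.90°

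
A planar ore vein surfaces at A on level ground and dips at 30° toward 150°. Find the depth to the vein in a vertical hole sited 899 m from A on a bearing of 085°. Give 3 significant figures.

The hole lies 65° from the dip direction, so the down-dip offset is 899 × cos 65° = 379.93 m.
Depth = down-dip offset × tan(dip) = 379.93 × tan 30° = 379.93 × 0.5774
Depth = 219.35 m

219 m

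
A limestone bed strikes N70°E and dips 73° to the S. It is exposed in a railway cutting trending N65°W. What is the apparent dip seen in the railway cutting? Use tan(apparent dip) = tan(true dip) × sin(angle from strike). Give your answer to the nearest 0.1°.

66.6°

Angle between strike (N70°E) and section (N65°W): β = 45°.
tan(apparent dip) = tan 73° · sin 45° = 2.3128
α = arctan(2.3128) = 66.62°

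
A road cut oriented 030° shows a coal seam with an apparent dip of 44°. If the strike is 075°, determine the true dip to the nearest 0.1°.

53.8°

β = acute angle between strike 075° and section 030° = 45°.
tan(true dip) = tan 44° / sin 45° = 1.3657
true dip = arctan 1.3657 = 53.79°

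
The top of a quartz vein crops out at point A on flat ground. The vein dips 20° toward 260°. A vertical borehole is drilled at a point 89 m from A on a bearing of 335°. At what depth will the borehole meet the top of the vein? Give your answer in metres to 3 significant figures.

The hole lies 75° from the dip direction, so the down-dip offset is 89 × cos 75° = 23.03 m.
Depth = down-dip offset × tan(dip) = 23.03 × tan 20° = 23.03 × 0.3640
Depth = 8.38 m

8.38 m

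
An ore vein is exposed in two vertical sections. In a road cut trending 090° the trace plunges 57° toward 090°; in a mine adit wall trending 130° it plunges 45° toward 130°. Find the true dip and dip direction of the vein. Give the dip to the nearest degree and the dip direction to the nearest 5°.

Each apparent-dip line lies in the plane. As unit vectors (x east, y north, z up), v₁ plunges 57°→090° and v₂ plunges 45°→130°.
The plane normal is n = v₁ × v₂ ∝ (0.381, 0.069, 0.248).
True dip = arccos(n_z / |n|) = arccos(0.5384) = 57.4°.
Dip direction = azimuth of (n_x, n_y) = atan2(0.381, 0.069) = 80°.

true dip 57°, dip direction 080°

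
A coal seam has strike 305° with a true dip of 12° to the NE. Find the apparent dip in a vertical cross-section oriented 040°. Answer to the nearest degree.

The strike is 305° and the section trends 040°; the acute angle between them is β = 85°.
tan α = tan 12° × sin 85° = 0.2126 × 0.9962 = 0.2117
α = arctan(0.2117) = 11.96°

12°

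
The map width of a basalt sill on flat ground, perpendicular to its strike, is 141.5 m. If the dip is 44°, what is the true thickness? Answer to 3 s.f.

98.3 m

True thickness t = w · sin(dip) = 141.5 × sin 44°
t = 141.5 × 0.6947 = 98.294 m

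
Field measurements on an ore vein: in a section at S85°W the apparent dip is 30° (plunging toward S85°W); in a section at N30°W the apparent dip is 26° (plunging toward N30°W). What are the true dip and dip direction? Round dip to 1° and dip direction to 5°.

true dip 32°, dip direction 290°

Each apparent-dip line lies in the plane. As unit vectors (x east, y north, z up), v₁ plunges 30°→S85°W and v₂ plunges 26°→N30°W.
The plane normal is n = v₁ × v₂ ∝ (-0.422, 0.153, 0.705).
Dip δ = arctan(|n_h|/n_z) = arctan(0.449/0.705) = 32.5°.
Dip direction = atan2(-0.422, 0.153) = 290° (azimuth of n's horizontal projection).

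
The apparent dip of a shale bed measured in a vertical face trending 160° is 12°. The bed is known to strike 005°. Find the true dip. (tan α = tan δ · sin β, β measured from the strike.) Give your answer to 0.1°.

The section is 25° from the strike.
tan δ = tan α / sin β = tan 12° / sin 25° = 0.2126 / 0.4226 = 0.5030
δ = arctan(0.5030) = 26.70°

26.7°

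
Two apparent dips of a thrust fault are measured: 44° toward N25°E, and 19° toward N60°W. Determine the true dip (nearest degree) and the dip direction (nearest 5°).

Each apparent-dip line lies in the plane. As unit vectors (x east, y north, z up), v₁ plunges 44°→N25°E and v₂ plunges 19°→N60°W.
n = v₁ × v₂ = (0.116, 0.668, 0.678) (taken with n_z > 0).
True dip = arccos(n_z / |n|) = arccos(0.7070) = 45.0°.
The horizontal component of n points toward azimuth atan2(n_x, n_y) = 10°, the dip direction.

true dip 45°, dip direction 010°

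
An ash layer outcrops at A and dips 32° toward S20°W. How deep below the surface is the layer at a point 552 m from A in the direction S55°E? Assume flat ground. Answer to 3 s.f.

The hole lies 75° from the dip direction, so the down-dip offset is 552 × cos 75° = 142.87 m.
Depth = down-dip offset × tan(dip) = 142.87 × tan 32° = 142.87 × 0.6249
Depth = 89.27 m

89.3 m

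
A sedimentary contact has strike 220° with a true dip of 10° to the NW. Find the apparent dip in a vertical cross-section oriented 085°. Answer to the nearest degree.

7°

The section lies 45° from the strike.
tan α = tan 10° × sin 45° = 0.1763 × 0.7071 = 0.1247
α = arctan(0.1247) = 7.11°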